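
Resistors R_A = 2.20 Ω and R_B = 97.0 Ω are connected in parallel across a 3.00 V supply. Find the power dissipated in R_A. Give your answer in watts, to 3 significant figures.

Parallel branches share the same voltage; P = V²/R gives the branch power in one step.
P_R_A = V² / R_A = (3.00)² / 2.20 Ω = 4.091 W

4.09 W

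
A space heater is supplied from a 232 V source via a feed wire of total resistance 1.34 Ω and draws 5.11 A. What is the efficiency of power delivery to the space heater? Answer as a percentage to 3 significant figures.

97.0 %

The feed wire carries the full 5.11 A.
P_line = I² R_line = (5.110)² × 1.34 = 34.99 W
P_source = V I = 232 × 5.110 = 1186 W; P_load = 1151 W
η = P_load / P_source = 1151 / 1186 = 0.9705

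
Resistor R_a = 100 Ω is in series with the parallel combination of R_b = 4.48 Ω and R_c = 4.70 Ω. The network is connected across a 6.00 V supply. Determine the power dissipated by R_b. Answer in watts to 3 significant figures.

Replace R_b and R_c with their parallel equivalent so the circuit becomes R_a in series with R_p.
R_p = (4.48×4.70)/(4.48+4.70) = 2.294 Ω
R_total = 100 + 2.294 = 102.3 Ω
I = V / R_total = 6.00 / 102.3 = 0.05865 A
Voltage across the parallel pair: V_p = I × R_p = 0.05865 × 2.294 = 0.1345 V
With V_p across R_b, its power is V_p²/R_b.
P_R_b = (0.1345)² / 4.48 = 0.004040 W

0.00404 W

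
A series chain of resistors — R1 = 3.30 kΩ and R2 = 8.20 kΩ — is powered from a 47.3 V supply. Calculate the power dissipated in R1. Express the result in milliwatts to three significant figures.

55.8 mW

In a series string the same current flows through every resistor — find that current, then P = I²R for the one we want.
R_total = (3.30 + 8.20) kΩ = 11500 Ω
I = V / R_total = 47.3 / 11500 = 0.004113 A
P_R1 = I² × R1 = (0.004113)² × 3300 = 0.05583 W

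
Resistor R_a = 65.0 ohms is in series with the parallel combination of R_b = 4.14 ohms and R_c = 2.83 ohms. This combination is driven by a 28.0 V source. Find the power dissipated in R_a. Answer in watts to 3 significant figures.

11.5 W

First combine the parallel branches into one equivalent R_p, then R_a + R_p is a series pair.
R_p = (4.14×2.83)/(4.14+2.83) = 1.681 Ω
R_total = 65.0 + 1.681 = 66.68 Ω
I = V / R_total = 28.0 / 66.68 = 0.4199 A
R_a is in the main series path, so its power is I²R_a.
P_R_a = (0.4199)² × 65.0 = 11.46 W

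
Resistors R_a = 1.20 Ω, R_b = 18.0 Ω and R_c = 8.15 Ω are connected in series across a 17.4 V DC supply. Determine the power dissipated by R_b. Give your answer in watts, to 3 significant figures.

7.29 W

Since the resistors are in series they all carry the loop current I = V/R_total; the power in any one is I²R.
R_total = 1.20 + 18.0 + 8.15 = 27.35 Ω
I = V / R_total = 17.4 / 27.35 = 0.6362 A
P_R_b = I² × R_b = (0.6362)² × 18.0 = 7.285 W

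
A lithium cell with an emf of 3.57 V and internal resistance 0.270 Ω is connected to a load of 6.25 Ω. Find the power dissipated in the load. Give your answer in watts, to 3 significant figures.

The internal resistance and the load are in series, so the same I flows through both; get I from ε/(r+R), then I²R for the load.
I = ε / (r + R) = 3.57 / (0.270 + 6.25) = 0.5475 A
P_load = I² R = (0.5475)² × 6.25 = 1.874 W

1.87 W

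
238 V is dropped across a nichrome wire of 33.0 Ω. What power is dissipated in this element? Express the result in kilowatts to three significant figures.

1.72 kW

With V across and R both known, P = V²/R gives the dissipation directly.
P = (238 V)² / 33.0 Ω = 1716 W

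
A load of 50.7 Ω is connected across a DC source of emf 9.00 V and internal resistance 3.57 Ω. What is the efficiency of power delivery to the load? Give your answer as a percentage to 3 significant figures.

93.4 %

η = P_load/(P_load+P_int) = I²R/(I²R+I²r) = R/(R+r) — the I² cancels for series elements.
η = R / (R + r) = 50.7 / (50.7 + 3.57) = 0.9342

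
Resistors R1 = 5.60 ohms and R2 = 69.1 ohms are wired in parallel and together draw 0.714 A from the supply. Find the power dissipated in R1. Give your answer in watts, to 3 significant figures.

2.44 W

Parallel branches share V, not I — compute V via R_eq, then use V²/R for the target branch.
1/R_eq = 1/5.60 + 1/69.1 ⇒ R_eq = 5.180 Ω
V = I_total × R_eq = 0.7140 × 5.180 = 3.699 V
P_R1 = V² / R1 = (3.699)² / 5.60 = 2.443 W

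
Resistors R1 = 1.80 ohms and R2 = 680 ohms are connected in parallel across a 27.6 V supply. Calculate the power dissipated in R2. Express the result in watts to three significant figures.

1.12 W

The supply voltage appears across each parallel branch — just use P = V²/R2.
P_R2 = V² / R2 = (27.6)² / 680 Ω = 1.120 W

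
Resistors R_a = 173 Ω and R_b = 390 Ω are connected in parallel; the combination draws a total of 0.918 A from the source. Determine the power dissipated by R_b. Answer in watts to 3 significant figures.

31.0 W

The branches share the same voltage, but only the total current is given — find V from the equivalent resistance first.
1/R_eq = 1/173 + 1/390 ⇒ R_eq = 119.8 Ω
V = I_total × R_eq = 0.9180 × 119.8 = 110.0 V
P_R_b = V² / R_b = (110.0)² / 390 = 31.03 W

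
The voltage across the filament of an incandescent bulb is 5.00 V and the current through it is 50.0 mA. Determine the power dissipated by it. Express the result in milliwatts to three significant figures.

250 mW

Since both terminal voltage and current are stated, P = V I gives the power in one step.
P = 5.00 V × 0.05000 A = 0.2500 W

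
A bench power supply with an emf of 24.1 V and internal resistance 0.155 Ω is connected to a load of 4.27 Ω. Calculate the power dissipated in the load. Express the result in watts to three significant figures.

Load and internal resistance form a series loop — compute the loop current, then the load power via I²R.
I = ε / (r + R) = 24.1 / (0.155 + 4.27) = 5.446 A
P_load = I² R = (5.446)² × 4.27 = 126.7 W

127 W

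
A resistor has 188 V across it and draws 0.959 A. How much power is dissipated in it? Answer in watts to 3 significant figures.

With V and I both given, power follows immediately from P = V I.
P = 188 V × 0.9590 A = 180.3 W

180 W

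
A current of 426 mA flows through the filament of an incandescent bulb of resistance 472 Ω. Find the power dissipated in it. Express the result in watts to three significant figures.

85.7 W

With I and R stated, P = I²R applies in one step.
P = (0.4260 A)² × 472 Ω = 85.66 W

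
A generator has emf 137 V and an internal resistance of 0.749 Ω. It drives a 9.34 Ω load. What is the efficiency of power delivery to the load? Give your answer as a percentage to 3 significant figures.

Efficiency is P_load / P_total. With a series r and R sharing the same I, P = I²R for each, so η = R/(R+r).
η = R / (R + r) = 9.34 / (9.34 + 0.749) = 0.9258

92.6 %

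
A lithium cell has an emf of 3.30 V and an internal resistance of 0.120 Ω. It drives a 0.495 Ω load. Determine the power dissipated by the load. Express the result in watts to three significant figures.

14.3 W

With r and R in series, I = ε/(r+R); the load dissipates I²R.
I = ε / (r + R) = 3.30 / (0.120 + 0.495) = 5.366 A
P_load = I² R = (5.366)² × 0.495 = 14.25 W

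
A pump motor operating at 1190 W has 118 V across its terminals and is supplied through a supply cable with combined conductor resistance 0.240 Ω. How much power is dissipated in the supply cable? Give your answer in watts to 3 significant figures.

The supply cable and load are in series, so the same current flows in both; the loss is I²R_line.
I = P / V = 1190 / 118 = 10.08 A through the supply cable.
P_line = I² R_line = (10.08)² × 0.240 = 24.41 W

24.4 W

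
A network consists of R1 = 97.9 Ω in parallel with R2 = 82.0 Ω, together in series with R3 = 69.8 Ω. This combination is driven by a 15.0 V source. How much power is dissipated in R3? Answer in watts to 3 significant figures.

1.20 W

Reduce the parallel combination to a single R_p; the circuit then becomes R_p in series with the remaining resistor.
R_p = (97.9×82.0)/(97.9+82.0) = 44.62 Ω
R_total = R_p + 69.8 = 44.62 + 69.8 = 114.4 Ω
I = V / R_total = 15.0 / 114.4 = 0.1311 A
R3 is the series element, so its power is I²R.
P_R3 = (0.1311)² × 69.8 = 1.200 W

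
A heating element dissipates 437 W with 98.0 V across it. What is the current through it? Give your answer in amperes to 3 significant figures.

4.46 A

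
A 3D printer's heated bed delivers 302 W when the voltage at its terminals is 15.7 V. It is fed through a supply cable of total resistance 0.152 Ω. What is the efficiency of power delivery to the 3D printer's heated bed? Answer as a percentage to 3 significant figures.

I = P / V = 302 / 15.7 = 19.24 A through the supply cable.
P_line = I² R_line = (19.24)² × 0.152 = 56.24 W
P_source = P_load + P_line = 302.0 + 56.24 = 358.2 W
η = P_load / P_source = 302.0 / 358.2 = 0.8430

84.3 %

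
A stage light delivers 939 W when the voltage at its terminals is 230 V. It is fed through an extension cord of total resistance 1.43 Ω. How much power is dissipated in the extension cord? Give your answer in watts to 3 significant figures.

23.8 W

The extension cord and load are in series, so the same current flows in both; the loss is I²R_line.
I = P / V = 939 / 230 = 4.083 A through the extension cord.
P_line = I² R_line = (4.083)² × 1.43 = 23.83 W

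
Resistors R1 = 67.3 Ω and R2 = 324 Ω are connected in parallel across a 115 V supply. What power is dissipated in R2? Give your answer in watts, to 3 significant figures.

40.8 W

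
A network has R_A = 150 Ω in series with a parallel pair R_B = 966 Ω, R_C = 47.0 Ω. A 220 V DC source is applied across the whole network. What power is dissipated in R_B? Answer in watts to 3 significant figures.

2.65 W

Collapse R_B‖R_C to a single equivalent, reducing the network to two series elements.
R_p = (966×47.0)/(966+47.0) = 44.82 Ω
R_total = 150 + 44.82 = 194.8 Ω
I = V / R_total = 220 / 194.8 = 1.129 A
Voltage across the parallel pair: V_p = I × R_p = 1.129 × 44.82 = 50.61 V
R_B is across V_p, so use P = V²/R for that branch.
P_R_B = (50.61)² / 966 = 2.652 W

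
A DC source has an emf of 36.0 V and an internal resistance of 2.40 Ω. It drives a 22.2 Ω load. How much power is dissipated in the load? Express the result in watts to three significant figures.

47.5 W

Load and internal resistance form a series loop — compute the loop current, then the load power via I²R.
I = ε / (r + R) = 36.0 / (2.40 + 22.2) = 1.463 A
P_load = I² R = (1.463)² × 22.2 = 47.54 W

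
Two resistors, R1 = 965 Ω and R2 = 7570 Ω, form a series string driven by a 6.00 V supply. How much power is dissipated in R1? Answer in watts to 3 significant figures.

Since the resistors are in series they all carry the loop current I = V/R_total; the power in any one is I²R.
R_total = 965 + 7570 = 8535 Ω
I = V / R_total = 6.00 / 8535 = 0.0007030 A
P_R1 = I² × R1 = (0.0007030)² × 965 = 0.0004769 W

0.000477 W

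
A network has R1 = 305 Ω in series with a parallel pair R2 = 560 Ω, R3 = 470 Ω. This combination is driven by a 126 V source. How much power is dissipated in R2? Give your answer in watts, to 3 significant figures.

5.89 W

Reduce the parallel pair to R_p first; the network is then a simple series string.
R_p = (560×470)/(560+470) = 255.5 Ω
R_total = 305 + 255.5 = 560.5 Ω
I = V / R_total = 126 / 560.5 = 0.2248 A
Voltage across the parallel pair: V_p = I × R_p = 0.2248 × 255.5 = 57.44 V
With V_p across R2, its power is V_p²/R2.
P_R2 = (57.44)² / 560 = 5.892 W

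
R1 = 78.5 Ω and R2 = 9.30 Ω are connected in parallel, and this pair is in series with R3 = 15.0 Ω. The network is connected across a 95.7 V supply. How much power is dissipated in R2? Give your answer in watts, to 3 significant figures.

First find R_p for the parallel pair, then treat R_p + R3 as a series loop.
R_p = (78.5×9.30)/(78.5+9.30) = 8.315 Ω
R_total = R_p + 15.0 = 8.315 + 15.0 = 23.31 Ω
I = V / R_total = 95.7 / 23.31 = 4.105 A
Voltage across the parallel pair: V_p = I × R_p = 4.105 × 8.315 = 34.13 V
Use P = V²/R for R2 with V = V_p.
P_R2 = (34.13)² / 9.30 = 125.3 W

125 W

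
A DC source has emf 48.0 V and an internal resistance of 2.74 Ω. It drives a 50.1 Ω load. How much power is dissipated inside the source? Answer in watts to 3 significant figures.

2.26 W

The internal resistance carries the same current as the load; P_int = I²r.
I = ε / (r + R) = 48.0 / (2.74 + 50.1) = 0.9084 A
P_int = I² r = (0.9084)² × 2.74 = 2.261 W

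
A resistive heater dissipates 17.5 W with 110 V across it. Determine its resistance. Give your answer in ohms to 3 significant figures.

Inverting the appropriate power form: R = V² / P.
R = (110)² / 17.5 = 691.4 Ω

691 Ω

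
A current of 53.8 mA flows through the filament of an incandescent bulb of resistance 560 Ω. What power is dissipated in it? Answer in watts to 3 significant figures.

1.62 W

Current and resistance are given, so P = I²R is the direct form.
P = (0.05380 A)² × 560 Ω = 1.621 W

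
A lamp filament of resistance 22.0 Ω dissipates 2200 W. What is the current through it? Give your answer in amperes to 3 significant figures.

10.0 A

From P = V I = I²R = V²/R, with the two given quantities we get I = √(P / R).
I = √(2200 / 22.0) = 10.00 A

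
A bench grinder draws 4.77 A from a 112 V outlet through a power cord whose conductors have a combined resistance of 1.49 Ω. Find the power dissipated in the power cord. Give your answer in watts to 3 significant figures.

33.9 W

The power cord is a series resistance carrying the load current; its dissipation is I²R_line.
The power cord carries the full 4.77 A.
P_line = I² R_line = (4.770)² × 1.49 = 33.90 W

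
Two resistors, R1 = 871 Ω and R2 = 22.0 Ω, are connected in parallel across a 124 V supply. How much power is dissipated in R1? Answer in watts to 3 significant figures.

17.7 W

The supply voltage appears across each parallel branch — just use P = V²/R1.
P_R1 = V² / R1 = (124)² / 871 Ω = 17.65 W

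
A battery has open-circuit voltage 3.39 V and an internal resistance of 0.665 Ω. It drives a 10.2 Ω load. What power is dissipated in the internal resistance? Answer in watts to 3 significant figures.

The internal resistance carries the same current as the load; P_int = I²r.
I = ε / (r + R) = 3.39 / (0.665 + 10.2) = 0.3120 A
P_int = I² r = (0.3120)² × 0.665 = 0.06474 W

0.0647 W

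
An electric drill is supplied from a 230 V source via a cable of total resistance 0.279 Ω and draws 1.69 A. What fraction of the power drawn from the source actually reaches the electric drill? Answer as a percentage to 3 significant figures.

The cable carries the full 1.69 A.
P_line = I² R_line = (1.690)² × 0.279 = 0.7969 W
P_source = V I = 230 × 1.690 = 388.7 W; P_load = 387.9 W
η = P_load / P_source = 387.9 / 388.7 = 0.9979

99.8 %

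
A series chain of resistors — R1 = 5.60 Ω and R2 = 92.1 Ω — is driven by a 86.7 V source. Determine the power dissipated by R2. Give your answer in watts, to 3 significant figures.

72.5 W

The current is common to all series resistors; compute it, then apply P = I²R for the target.
R_total = 5.60 + 92.1 = 97.70 Ω
I = V / R_total = 86.7 / 97.70 = 0.8874 A
P_R2 = I² × R2 = (0.8874)² × 92.1 = 72.53 W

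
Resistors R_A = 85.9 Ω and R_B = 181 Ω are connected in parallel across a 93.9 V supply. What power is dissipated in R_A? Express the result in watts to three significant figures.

103 W

Every branch has 93.9 V across it, so for R_A the power is simply V²/R.
P_R_A = V² / R_A = (93.9)² / 85.9 Ω = 102.6 W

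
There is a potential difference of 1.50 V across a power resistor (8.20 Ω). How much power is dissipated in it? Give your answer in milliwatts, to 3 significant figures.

274 mW

We know the drop across the element and its resistance — P = V²/R, one step.
P = (1.50 V)² / 8.20 Ω = 0.2744 W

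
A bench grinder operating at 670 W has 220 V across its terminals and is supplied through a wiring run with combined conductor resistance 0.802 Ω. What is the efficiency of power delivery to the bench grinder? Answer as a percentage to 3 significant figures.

98.9 %

I = P / V = 670 / 220 = 3.045 A through the wiring run.
P_line = I² R_line = (3.045)² × 0.802 = 7.438 W
P_source = P_load + P_line = 670.0 + 7.438 = 677.4 W
η = P_load / P_source = 670.0 / 677.4 = 0.9890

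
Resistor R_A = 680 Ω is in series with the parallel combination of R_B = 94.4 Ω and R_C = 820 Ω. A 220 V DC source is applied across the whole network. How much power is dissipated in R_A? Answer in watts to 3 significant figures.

Collapse R_B‖R_C to a single equivalent, reducing the network to two series elements.
R_p = (94.4×820)/(94.4+820) = 84.65 Ω
R_total = 680 + 84.65 = 764.7 Ω
I = V / R_total = 220 / 764.7 = 0.2877 A
R_A carries the full series current, so P = I²R.
P_R_A = (0.2877)² × 680 = 56.29 W

56.3 W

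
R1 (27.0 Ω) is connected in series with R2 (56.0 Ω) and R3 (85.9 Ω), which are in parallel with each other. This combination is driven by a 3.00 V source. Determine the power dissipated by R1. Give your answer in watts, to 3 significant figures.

Collapse R2‖R3 to a single equivalent, reducing the network to two series elements.
R_p = (56.0×85.9)/(56.0+85.9) = 33.90 Ω
R_total = 27.0 + 33.90 = 60.90 Ω
I = V / R_total = 3.00 / 60.90 = 0.04926 A
The full supply current passes through R1: P = I²R.
P_R1 = (0.04926)² × 27.0 = 0.06552 W

0.0655 W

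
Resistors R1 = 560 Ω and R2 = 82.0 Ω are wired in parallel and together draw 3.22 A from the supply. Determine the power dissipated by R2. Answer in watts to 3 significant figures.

Parallel branches share V, not I — compute V via R_eq, then use V²/R for the target branch.
1/R_eq = 1/560 + 1/82.0 ⇒ R_eq = 71.53 Ω
V = I_total × R_eq = 3.220 × 71.53 = 230.3 V
P_R2 = V² / R2 = (230.3)² / 82.0 = 646.9 W

647 W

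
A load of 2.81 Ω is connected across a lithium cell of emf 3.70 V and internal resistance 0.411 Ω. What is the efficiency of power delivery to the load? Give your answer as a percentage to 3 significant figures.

η = P_load/(P_load+P_int) = I²R/(I²R+I²r) = R/(R+r) — the I² cancels for series elements.
η = R / (R + r) = 2.81 / (2.81 + 0.411) = 0.8724

87.2 %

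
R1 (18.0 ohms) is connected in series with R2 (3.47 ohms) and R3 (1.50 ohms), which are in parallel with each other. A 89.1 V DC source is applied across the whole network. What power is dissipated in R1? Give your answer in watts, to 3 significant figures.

Collapse R2‖R3 to a single equivalent, reducing the network to two series elements.
R_p = (3.47×1.50)/(3.47+1.50) = 1.047 Ω
R_total = 18.0 + 1.047 = 19.05 Ω
I = V / R_total = 89.1 / 19.05 = 4.678 A
The full supply current passes through R1: P = I²R.
P_R1 = (4.678)² × 18.0 = 393.9 W

394 W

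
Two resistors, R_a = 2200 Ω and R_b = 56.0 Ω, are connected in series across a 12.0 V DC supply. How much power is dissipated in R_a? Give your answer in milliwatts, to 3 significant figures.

62.2 mW

Since the resistors are in series they all carry the loop current I = V/R_total; the power in any one is I²R.
R_total = 2200 + 56.0 = 2256 Ω
I = V / R_total = 12.0 / 2256 = 0.005319 A
P_R_a = I² × R_a = (0.005319)² × 2200 = 0.06225 W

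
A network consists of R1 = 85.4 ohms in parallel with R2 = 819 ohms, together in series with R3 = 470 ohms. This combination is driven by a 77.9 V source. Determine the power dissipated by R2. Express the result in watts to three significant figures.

First find R_p for the parallel pair, then treat R_p + R3 as a series loop.
R_p = (85.4×819)/(85.4+819) = 77.34 Ω
R_total = R_p + 470 = 77.34 + 470 = 547.3 Ω
I = V / R_total = 77.9 / 547.3 = 0.1423 A
Voltage across the parallel pair: V_p = I × R_p = 0.1423 × 77.34 = 11.01 V
Use P = V²/R for R2 with V = V_p.
P_R2 = (11.01)² / 819 = 0.1479 W

0.148 W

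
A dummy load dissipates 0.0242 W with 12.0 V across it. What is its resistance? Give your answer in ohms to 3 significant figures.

5950 Ω

Inverting the appropriate power form: R = V² / P.
R = (12.0)² / 0.0242 = 5950 Ω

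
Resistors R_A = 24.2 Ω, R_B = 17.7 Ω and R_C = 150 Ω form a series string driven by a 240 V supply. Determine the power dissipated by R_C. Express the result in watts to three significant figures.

Since the resistors are in series they all carry the loop current I = V/R_total; the power in any one is I²R.
R_total = 24.2 + 17.7 + 150 = 191.9 Ω
I = V / R_total = 240 / 191.9 = 1.251 A
P_R_C = I² × R_C = (1.251)² × 150 = 234.6 W

235 W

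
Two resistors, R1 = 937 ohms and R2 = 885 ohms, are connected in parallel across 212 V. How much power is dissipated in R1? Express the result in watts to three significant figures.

Parallel branches share the same voltage; P = V²/R gives the branch power in one step.
P_R1 = V² / R1 = (212)² / 937 Ω = 47.97 W

48.0 W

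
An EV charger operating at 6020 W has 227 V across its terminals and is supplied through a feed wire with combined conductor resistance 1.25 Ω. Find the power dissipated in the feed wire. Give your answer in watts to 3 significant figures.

The feed wire and load are in series, so the same current flows in both; the loss is I²R_line.
I = P / V = 6020 / 227 = 26.52 A through the feed wire.
P_line = I² R_line = (26.52)² × 1.25 = 879.1 W

879 W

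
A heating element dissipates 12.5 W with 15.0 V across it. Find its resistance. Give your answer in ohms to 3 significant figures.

Inverting the appropriate power form: R = V² / P.
R = (15.0)² / 12.5 = 18.00 Ω

18.0 Ω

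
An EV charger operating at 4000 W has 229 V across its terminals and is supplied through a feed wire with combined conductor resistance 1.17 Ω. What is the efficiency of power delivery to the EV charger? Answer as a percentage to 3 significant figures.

I = P / V = 4000 / 229 = 17.47 A through the feed wire.
P_line = I² R_line = (17.47)² × 1.17 = 357.0 W
P_source = P_load + P_line = 4000 + 357.0 = 4357 W
η = P_load / P_source = 4000 / 4357 = 0.9181

91.8 %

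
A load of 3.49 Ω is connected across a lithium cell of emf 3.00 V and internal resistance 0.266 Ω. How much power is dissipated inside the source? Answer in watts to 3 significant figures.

Internal loss is I²r, with I set by the total series resistance r+R.
I = ε / (r + R) = 3.00 / (0.266 + 3.49) = 0.7987 A
P_int = I² r = (0.7987)² × 0.266 = 0.1697 W

0.170 W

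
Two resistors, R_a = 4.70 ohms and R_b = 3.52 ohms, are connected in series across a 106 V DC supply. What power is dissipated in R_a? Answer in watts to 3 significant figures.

Since the resistors are in series they all carry the loop current I = V/R_total; the power in any one is I²R.
R_total = 4.70 + 3.52 = 8.220 Ω
I = V / R_total = 106 / 8.220 = 12.90 A
P_R_a = I² × R_a = (12.90)² × 4.70 = 781.6 W

782 W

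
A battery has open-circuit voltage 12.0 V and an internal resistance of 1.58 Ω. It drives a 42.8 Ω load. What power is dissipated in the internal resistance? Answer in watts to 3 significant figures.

The internal resistance carries the same current as the load; P_int = I²r.
I = ε / (r + R) = 12.0 / (1.58 + 42.8) = 0.2704 A
P_int = I² r = (0.2704)² × 1.58 = 0.1155 W

0.116 W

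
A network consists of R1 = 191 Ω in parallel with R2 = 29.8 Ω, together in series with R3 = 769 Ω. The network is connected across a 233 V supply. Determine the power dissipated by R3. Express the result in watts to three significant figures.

66.1 W

Reduce the parallel combination to a single R_p; the circuit then becomes R_p in series with the remaining resistor.
R_p = (191×29.8)/(191+29.8) = 25.78 Ω
R_total = R_p + 769 = 25.78 + 769 = 794.8 Ω
I = V / R_total = 233 / 794.8 = 0.2932 A
R3 is the series element, so its power is I²R.
P_R3 = (0.2932)² × 769 = 66.09 W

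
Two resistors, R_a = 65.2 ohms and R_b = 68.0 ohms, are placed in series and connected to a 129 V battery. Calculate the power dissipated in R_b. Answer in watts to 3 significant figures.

Since the resistors are in series they all carry the loop current I = V/R_total; the power in any one is I²R.
R_total = 65.2 + 68.0 = 133.2 Ω
I = V / R_total = 129 / 133.2 = 0.9685 A
P_R_b = I² × R_b = (0.9685)² × 68.0 = 63.78 W

63.8 W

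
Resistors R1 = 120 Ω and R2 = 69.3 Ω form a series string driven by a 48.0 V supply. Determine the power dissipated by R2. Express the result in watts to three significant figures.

4.46 W

The current is common to all series resistors; compute it, then apply P = I²R for the target.
R_total = 120 + 69.3 = 189.3 Ω
I = V / R_total = 48.0 / 189.3 = 0.2536 A
P_R2 = I² × R2 = (0.2536)² × 69.3 = 4.456 W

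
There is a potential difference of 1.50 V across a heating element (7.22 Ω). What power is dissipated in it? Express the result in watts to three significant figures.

0.312 W

With V across and R both known, P = V²/R gives the dissipation directly.
P = (1.50 V)² / 7.22 Ω = 0.3116 W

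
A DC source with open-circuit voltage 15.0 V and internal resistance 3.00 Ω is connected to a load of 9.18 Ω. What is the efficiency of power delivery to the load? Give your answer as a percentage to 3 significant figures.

75.4 %

Both r and R carry the same current, so the power split is just the resistance split: η = R/(R+r).
η = R / (R + r) = 9.18 / (9.18 + 3.00) = 0.7537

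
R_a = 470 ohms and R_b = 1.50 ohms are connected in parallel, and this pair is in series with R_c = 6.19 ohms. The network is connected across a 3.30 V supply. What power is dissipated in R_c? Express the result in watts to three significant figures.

1.14 W

Collapse the R_a‖R_b pair into one equivalent R_p; then R_p and R_c form a series string.
R_p = (470×1.50)/(470+1.50) = 1.495 Ω
R_total = R_p + 6.19 = 1.495 + 6.19 = 7.685 Ω
I = V / R_total = 3.30 / 7.685 = 0.4294 A
R_c carries the full series current, so P = I²R.
P_R_c = (0.4294)² × 6.19 = 1.141 W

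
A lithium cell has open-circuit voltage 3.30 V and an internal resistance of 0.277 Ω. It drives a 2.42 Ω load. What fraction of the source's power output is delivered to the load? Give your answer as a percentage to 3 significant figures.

89.7 %

Efficiency is P_load / P_total. With a series r and R sharing the same I, P = I²R for each, so η = R/(R+r).
η = R / (R + r) = 2.42 / (2.42 + 0.277) = 0.8973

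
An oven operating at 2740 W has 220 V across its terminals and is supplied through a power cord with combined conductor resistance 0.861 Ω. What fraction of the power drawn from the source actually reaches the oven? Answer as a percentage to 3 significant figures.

95.4 %

I = P / V = 2740 / 220 = 12.45 A through the power cord.
P_line = I² R_line = (12.45)² × 0.861 = 133.6 W
P_source = P_load + P_line = 2740 + 133.6 = 2874 W
η = P_load / P_source = 2740 / 2874 = 0.9535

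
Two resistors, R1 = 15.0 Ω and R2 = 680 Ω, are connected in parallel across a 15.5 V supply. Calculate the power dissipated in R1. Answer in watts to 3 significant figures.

16.0 W

Parallel branches share the same voltage; P = V²/R gives the branch power in one step.
P_R1 = V² / R1 = (15.5)² / 15.0 Ω = 16.02 W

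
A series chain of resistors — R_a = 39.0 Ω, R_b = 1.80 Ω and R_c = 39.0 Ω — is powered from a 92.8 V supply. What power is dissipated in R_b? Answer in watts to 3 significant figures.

2.43 W

Since the resistors are in series they all carry the loop current I = V/R_total; the power in any one is I²R.
R_total = 39.0 + 1.80 + 39.0 = 79.80 Ω
I = V / R_total = 92.8 / 79.80 = 1.163 A
P_R_b = I² × R_b = (1.163)² × 1.80 = 2.434 W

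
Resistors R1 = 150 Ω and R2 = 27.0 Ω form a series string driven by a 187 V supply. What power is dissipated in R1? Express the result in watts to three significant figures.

167 W

In a series string the same current flows through every resistor — find that current, then P = I²R for the one we want.
R_total = 150 + 27.0 = 177.0 Ω
I = V / R_total = 187 / 177.0 = 1.056 A
P_R1 = I² × R1 = (1.056)² × 150 = 167.4 W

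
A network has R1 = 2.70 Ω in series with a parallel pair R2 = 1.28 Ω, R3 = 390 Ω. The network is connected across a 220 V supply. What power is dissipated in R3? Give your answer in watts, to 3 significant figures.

12.8 W

First combine the parallel branches into one equivalent R_p, then R1 + R_p is a series pair.
R_p = (1.28×390)/(1.28+390) = 1.276 Ω
R_total = 2.70 + 1.276 = 3.976 Ω
I = V / R_total = 220 / 3.976 = 55.33 A
Voltage across the parallel pair: V_p = I × R_p = 55.33 × 1.276 = 70.60 V
R3 is across V_p, so use P = V²/R for that branch.
P_R3 = (70.60)² / 390 = 12.78 W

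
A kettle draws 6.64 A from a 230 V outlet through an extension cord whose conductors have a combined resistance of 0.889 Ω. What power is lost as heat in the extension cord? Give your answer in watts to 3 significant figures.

39.2 W

The extension cord and load are in series, so the same current flows in both; the loss is I²R_line.
The extension cord carries the full 6.64 A.
P_line = I² R_line = (6.640)² × 0.889 = 39.20 W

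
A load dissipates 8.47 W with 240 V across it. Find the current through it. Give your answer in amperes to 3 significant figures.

From P = V I = I²R = V²/R, with the two given quantities we get I = P / V.
I = 8.47 / 240 = 0.03529 A

0.0353 A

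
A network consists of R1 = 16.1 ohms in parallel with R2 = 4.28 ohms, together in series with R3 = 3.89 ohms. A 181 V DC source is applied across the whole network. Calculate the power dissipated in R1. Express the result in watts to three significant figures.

First find R_p for the parallel pair, then treat R_p + R3 as a series loop.
R_p = (16.1×4.28)/(16.1+4.28) = 3.381 Ω
R_total = R_p + 3.89 = 3.381 + 3.89 = 7.271 Ω
I = V / R_total = 181 / 7.271 = 24.89 A
Voltage across the parallel pair: V_p = I × R_p = 24.89 × 3.381 = 84.17 V
R1 sits across V_p; its power is V_p²/R.
P_R1 = (84.17)² / 16.1 = 440.0 W

440 W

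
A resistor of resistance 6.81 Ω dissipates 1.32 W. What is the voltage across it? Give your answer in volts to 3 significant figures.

The two known quantities fix the third via V = √(P R).
V = √(1.32 × 6.81) = 2.998 V

3.00 V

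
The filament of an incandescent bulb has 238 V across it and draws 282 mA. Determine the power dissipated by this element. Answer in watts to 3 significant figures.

Both the voltage across and the current through the element are known, so P = V I applies directly.
P = 238 V × 0.2820 A = 67.12 W

67.1 W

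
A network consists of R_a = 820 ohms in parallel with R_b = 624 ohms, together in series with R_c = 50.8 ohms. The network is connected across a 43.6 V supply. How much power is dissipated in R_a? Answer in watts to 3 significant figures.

1.77 W

Combine R_a and R_b into their parallel equivalent first, reducing the network to two series resistors.
R_p = (820×624)/(820+624) = 354.3 Ω
R_total = R_p + 50.8 = 354.3 + 50.8 = 405.1 Ω
I = V / R_total = 43.6 / 405.1 = 0.1076 A
Voltage across the parallel pair: V_p = I × R_p = 0.1076 × 354.3 = 38.13 V
R_a has V_p across it, so P = V_p²/R_a.
P_R_a = (38.13)² / 820 = 1.773 W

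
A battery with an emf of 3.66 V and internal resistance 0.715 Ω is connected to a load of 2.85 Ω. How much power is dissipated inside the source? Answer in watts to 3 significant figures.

Internal loss is I²r, with I set by the total series resistance r+R.
I = ε / (r + R) = 3.66 / (0.715 + 2.85) = 1.027 A
P_int = I² r = (1.027)² × 0.715 = 0.7536 W

0.754 W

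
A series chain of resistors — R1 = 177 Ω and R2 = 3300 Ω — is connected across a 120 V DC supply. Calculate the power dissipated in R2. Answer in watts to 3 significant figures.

3.93 W

Series elements share the same current, so find I first, then use P = I²R.
R_total = 177 + 3300 = 3477 Ω
I = V / R_total = 120 / 3477 = 0.03451 A
P_R2 = I² × R2 = (0.03451)² × 3300 = 3.931 W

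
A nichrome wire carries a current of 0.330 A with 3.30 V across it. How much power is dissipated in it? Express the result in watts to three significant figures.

Both the voltage across and the current through the element are known, so P = V I applies directly.
P = 3.30 V × 0.3300 A = 1.089 W

1.09 W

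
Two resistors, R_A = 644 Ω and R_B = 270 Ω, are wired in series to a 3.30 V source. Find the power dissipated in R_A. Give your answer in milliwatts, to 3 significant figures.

Series elements share the same current, so find I first, then use P = I²R.
R_total = 644 + 270 = 914.0 Ω
I = V / R_total = 3.30 / 914.0 = 0.003611 A
P_R_A = I² × R_A = (0.003611)² × 644 = 0.008395 W

8.40 mW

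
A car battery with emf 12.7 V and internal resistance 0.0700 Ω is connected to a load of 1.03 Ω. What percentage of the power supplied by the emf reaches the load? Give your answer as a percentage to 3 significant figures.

93.6 %

Efficiency is P_load / P_total. With a series r and R sharing the same I, P = I²R for each, so η = R/(R+r).
η = R / (R + r) = 1.03 / (1.03 + 0.0700) = 0.9364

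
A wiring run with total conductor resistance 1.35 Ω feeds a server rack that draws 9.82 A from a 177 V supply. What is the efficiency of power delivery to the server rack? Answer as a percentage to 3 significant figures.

92.5 %

The wiring run carries the full 9.82 A.
P_line = I² R_line = (9.820)² × 1.35 = 130.2 W
P_source = V I = 177 × 9.820 = 1738 W; P_load = 1608 W
η = P_load / P_source = 1608 / 1738 = 0.9251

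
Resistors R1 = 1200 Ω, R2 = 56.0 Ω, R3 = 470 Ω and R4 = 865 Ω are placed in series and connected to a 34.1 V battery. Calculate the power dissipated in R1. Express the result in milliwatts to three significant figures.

Series elements share the same current, so find I first, then use P = I²R.
R_total = 1200 + 56.0 + 470 + 865 = 2591 Ω
I = V / R_total = 34.1 / 2591 = 0.01316 A
P_R1 = I² × R1 = (0.01316)² × 1200 = 0.2079 W

208 mW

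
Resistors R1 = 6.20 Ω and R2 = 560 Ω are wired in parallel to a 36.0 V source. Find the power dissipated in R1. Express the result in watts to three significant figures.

209 W

The supply voltage appears across each parallel branch — just use P = V²/R1.
P_R1 = V² / R1 = (36.0)² / 6.20 Ω = 209.0 W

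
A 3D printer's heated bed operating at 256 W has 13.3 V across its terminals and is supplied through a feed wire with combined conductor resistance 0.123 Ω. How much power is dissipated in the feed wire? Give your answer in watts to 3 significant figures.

The feed wire and load are in series, so the same current flows in both; the loss is I²R_line.
I = P / V = 256 / 13.3 = 19.25 A through the feed wire.
P_line = I² R_line = (19.25)² × 0.123 = 45.57 W

45.6 W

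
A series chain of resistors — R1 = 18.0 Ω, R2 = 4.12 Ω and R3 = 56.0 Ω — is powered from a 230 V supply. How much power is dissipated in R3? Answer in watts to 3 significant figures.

485 W

Series elements share the same current, so find I first, then use P = I²R.
R_total = 18.0 + 4.12 + 56.0 = 78.12 Ω
I = V / R_total = 230 / 78.12 = 2.944 A
P_R3 = I² × R3 = (2.944)² × 56.0 = 485.4 W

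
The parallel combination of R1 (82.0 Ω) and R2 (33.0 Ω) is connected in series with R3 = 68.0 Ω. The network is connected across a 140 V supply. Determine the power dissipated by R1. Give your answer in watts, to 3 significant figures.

First find R_p for the parallel pair, then treat R_p + R3 as a series loop.
R_p = (82.0×33.0)/(82.0+33.0) = 23.53 Ω
R_total = R_p + 68.0 = 23.53 + 68.0 = 91.53 Ω
I = V / R_total = 140 / 91.53 = 1.530 A
Voltage across the parallel pair: V_p = I × R_p = 1.530 × 23.53 = 35.99 V
R1 has V_p across it, so P = V_p²/R1.
P_R1 = (35.99)² / 82.0 = 15.80 W

15.8 W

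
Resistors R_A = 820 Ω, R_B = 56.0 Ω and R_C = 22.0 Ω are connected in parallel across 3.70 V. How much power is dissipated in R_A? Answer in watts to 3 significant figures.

0.0167 W

The supply voltage appears across each parallel branch — just use P = V²/R_A.
P_R_A = V² / R_A = (3.70)² / 820 Ω = 0.01670 W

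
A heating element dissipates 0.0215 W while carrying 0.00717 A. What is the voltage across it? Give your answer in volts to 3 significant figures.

From P = V I = I²R = V²/R, with the two given quantities we get V = P / I.
V = 0.0215 / 0.007170 = 2.999 V

3.00 V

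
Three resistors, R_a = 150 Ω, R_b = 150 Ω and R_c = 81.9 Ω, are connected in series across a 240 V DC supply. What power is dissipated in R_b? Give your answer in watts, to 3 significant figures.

59.2 W

Since the resistors are in series they all carry the loop current I = V/R_total; the power in any one is I²R.
R_total = 150 + 150 + 81.9 = 381.9 Ω
I = V / R_total = 240 / 381.9 = 0.6284 A
P_R_b = I² × R_b = (0.6284)² × 150 = 59.24 W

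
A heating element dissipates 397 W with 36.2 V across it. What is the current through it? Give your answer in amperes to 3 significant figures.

Rearranging the power relation for the two known quantities gives I = P / V.
I = 397 / 36.2 = 10.97 A

11.0 A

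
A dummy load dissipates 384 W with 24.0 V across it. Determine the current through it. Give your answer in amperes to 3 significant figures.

Inverting the appropriate power form: I = P / V.
I = 384 / 24.0 = 16.00 A

16.0 A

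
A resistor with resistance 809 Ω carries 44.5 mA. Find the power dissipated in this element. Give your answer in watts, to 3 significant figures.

The current through and the resistance of the element are both given; use P = I²R.
P = (0.04450 A)² × 809 Ω = 1.602 W

1.60 W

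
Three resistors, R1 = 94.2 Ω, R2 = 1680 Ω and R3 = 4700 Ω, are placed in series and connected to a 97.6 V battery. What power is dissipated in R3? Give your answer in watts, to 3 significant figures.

Series elements share the same current, so find I first, then use P = I²R.
R_total = 94.2 + 1680 + 4700 = 6474 Ω
I = V / R_total = 97.6 / 6474 = 0.01508 A
P_R3 = I² × R3 = (0.01508)² × 4700 = 1.068 W

1.07 W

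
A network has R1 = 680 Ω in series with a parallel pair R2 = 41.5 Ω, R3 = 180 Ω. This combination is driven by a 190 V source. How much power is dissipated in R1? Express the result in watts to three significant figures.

48.2 W

Replace R2 and R3 with their parallel equivalent so the circuit becomes R1 in series with R_p.
R_p = (41.5×180)/(41.5+180) = 33.72 Ω
R_total = 680 + 33.72 = 713.7 Ω
I = V / R_total = 190 / 713.7 = 0.2662 A
R1 carries the full series current, so P = I²R.
P_R1 = (0.2662)² × 680 = 48.19 W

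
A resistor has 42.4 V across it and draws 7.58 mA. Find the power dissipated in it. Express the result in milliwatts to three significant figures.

Since both terminal voltage and current are stated, P = V I gives the power in one step.
P = 42.4 V × 0.007580 A = 0.3214 W

321 mW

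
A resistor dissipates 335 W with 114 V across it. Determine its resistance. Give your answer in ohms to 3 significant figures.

38.8 Ω

From P = V I = I²R = V²/R, with the two given quantities we get R = V² / P.
R = (114)² / 335 = 38.79 Ω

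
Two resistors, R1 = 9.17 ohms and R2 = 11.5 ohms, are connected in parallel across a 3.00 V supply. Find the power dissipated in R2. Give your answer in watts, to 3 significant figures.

0.783 W

R2 sits directly across the source, so P = V²/R with V = 3.00 V.
P_R2 = V² / R2 = (3.00)² / 11.5 Ω = 0.7826 W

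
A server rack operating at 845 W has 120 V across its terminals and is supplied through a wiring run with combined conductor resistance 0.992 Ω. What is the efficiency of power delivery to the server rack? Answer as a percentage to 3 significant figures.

94.5 %

I = P / V = 845 / 120 = 7.042 A through the wiring run.
P_line = I² R_line = (7.042)² × 0.992 = 49.19 W
P_source = P_load + P_line = 845.0 + 49.19 = 894.2 W
η = P_load / P_source = 845.0 / 894.2 = 0.9450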